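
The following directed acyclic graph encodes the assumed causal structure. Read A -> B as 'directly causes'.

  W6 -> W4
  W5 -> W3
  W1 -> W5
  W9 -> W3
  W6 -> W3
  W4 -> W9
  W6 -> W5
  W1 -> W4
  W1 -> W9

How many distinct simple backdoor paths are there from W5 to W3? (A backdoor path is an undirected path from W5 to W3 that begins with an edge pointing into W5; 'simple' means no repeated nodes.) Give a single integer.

7

A backdoor path from W5 to W3 is any simple undirected path whose first edge points into W5 (i.e. leaves W5 via a parent).
Parents of W5: {W1, W6}.
Enumerating:
  P1: W5 <- W1 -> W4 <- W6 -> W3
  P2: W5 <- W1 -> W4 -> W9 -> W3
  P3: W5 <- W1 -> W9 <- W4 <- W6 -> W3
  P4: W5 <- W1 -> W9 -> W3
  P5: W5 <- W6 -> W4 <- W1 -> W9 -> W3
  P6: W5 <- W6 -> W4 -> W9 -> W3
  P7: W5 <- W6 -> W3
That exhausts the simple backdoor paths. Count: 7.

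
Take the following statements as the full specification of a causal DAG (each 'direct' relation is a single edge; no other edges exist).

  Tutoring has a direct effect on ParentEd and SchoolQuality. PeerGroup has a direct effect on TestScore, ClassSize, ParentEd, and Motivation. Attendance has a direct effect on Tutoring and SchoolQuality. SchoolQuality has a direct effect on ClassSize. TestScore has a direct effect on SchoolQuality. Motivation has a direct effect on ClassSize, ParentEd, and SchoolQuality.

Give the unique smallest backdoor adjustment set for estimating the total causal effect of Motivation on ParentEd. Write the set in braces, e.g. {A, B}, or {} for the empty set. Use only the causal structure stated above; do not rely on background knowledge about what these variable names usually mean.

{PeerGroup}

Variables eligible for adjustment (non-descendants of Motivation, excluding Motivation and ParentEd): {Attendance, PeerGroup, TestScore, Tutoring}.
Backdoor paths from Motivation to ParentEd:
  P1: Motivation <- PeerGroup -> TestScore -> SchoolQuality <- Attendance -> Tutoring -> ParentEd
  P2: Motivation <- PeerGroup -> TestScore -> SchoolQuality <- Tutoring -> ParentEd
  P3: Motivation <- PeerGroup -> ParentEd
  P4: Motivation <- PeerGroup -> ClassSize <- SchoolQuality <- Attendance -> Tutoring -> ParentEd
  P5: Motivation <- PeerGroup -> ClassSize <- SchoolQuality <- Tutoring -> ParentEd
The empty set is not sufficient: P3 (Motivation <- PeerGroup -> ParentEd) has no collider blocking it and no conditioned non-collider, so it is open.
Try {PeerGroup}:
  P1: blocked at fork node PeerGroup ∈ conditioning set.
  P2: blocked at fork node PeerGroup ∈ conditioning set.
  P3: blocked at fork node PeerGroup ∈ conditioning set.
  P4: blocked at fork node PeerGroup ∈ conditioning set.
  P5: blocked at fork node PeerGroup ∈ conditioning set.
{PeerGroup} contains no descendant of Motivation and blocks every backdoor path.
No other singleton works — e.g. {Attendance} leaves P3 open — so {PeerGroup} is the unique smallest valid adjustment set.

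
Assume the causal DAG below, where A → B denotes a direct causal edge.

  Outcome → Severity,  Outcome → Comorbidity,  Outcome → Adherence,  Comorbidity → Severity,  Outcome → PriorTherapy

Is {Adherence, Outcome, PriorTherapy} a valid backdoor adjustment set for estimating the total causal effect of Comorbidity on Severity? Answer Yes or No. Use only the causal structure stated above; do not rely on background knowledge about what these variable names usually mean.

Backdoor paths from Comorbidity to Severity (paths whose first edge points into Comorbidity):
  P1: Comorbidity <- Outcome -> Severity
Condition 1 (no descendant of Comorbidity in the set): holds — descendants of Comorbidity are {Severity}; none are in {Adherence, Outcome, PriorTherapy}.
Condition 2 (every backdoor path blocked by {Adherence, Outcome, PriorTherapy}):
  P1: blocked at fork node Outcome ∈ conditioning set.
{Adherence, Outcome, PriorTherapy} satisfies the backdoor criterion.

Yes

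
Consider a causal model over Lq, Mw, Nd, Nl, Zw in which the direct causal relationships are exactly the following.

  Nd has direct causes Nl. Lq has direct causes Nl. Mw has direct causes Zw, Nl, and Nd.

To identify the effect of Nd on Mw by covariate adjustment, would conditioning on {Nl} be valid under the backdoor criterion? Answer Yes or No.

Yes

Backdoor paths from Nd to Mw (paths whose first edge points into Nd):
  P1: Nd <- Nl -> Mw
Condition 1 (no descendant of Nd in the set): holds — descendants of Nd are {Mw}; none are in {Nl}.
Condition 2 (every backdoor path blocked by {Nl}):
  P1: blocked at fork node Nl ∈ conditioning set.
{Nl} satisfies the backdoor criterion.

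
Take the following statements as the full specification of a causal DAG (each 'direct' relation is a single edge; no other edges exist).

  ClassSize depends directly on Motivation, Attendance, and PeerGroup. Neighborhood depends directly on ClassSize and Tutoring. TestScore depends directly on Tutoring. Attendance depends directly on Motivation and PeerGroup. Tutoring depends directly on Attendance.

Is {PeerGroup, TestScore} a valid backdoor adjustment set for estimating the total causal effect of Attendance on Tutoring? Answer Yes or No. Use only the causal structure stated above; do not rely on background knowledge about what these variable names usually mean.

No

Backdoor paths from Attendance to Tutoring (paths whose first edge points into Attendance):
  P1: Attendance <- PeerGroup -> ClassSize -> Neighborhood <- Tutoring
  P2: Attendance <- Motivation -> ClassSize -> Neighborhood <- Tutoring
Condition 1 (no descendant of Attendance in the set): FAILS — TestScore is a descendant of Attendance.
Condition 2 (every backdoor path blocked by {PeerGroup, TestScore}):
  P1: blocked at fork node PeerGroup ∈ conditioning set.
  P2: blocked at collider Neighborhood (neither it nor any descendant is in the conditioning set).
{PeerGroup, TestScore} does not satisfy the backdoor criterion.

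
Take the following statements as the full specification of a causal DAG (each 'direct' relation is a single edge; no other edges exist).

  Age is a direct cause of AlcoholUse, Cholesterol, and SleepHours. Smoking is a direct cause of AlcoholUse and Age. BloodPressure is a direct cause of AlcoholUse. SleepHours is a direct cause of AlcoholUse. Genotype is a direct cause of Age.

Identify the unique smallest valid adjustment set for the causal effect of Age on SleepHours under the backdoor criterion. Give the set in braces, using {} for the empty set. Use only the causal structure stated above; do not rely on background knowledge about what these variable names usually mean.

Variables eligible for adjustment (non-descendants of Age, excluding Age and SleepHours): {BloodPressure, Genotype, Smoking}.
Backdoor paths from Age to SleepHours:
  P1: Age <- Smoking -> AlcoholUse <- SleepHours
Each backdoor path contains an unconditioned collider, so every path is already blocked with the empty conditioning set:
  P1: blocked at collider AlcoholUse (neither it nor any descendant is in the conditioning set).
The empty set is therefore the unique smallest valid set.

{}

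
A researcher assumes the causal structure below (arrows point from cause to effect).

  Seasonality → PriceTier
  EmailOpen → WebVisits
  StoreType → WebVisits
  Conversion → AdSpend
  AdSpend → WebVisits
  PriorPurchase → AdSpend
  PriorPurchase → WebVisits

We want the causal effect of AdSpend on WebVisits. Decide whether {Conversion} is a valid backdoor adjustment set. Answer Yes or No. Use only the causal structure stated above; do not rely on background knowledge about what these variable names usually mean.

Backdoor paths from AdSpend to WebVisits (paths whose first edge points into AdSpend):
  P1: AdSpend <- PriorPurchase -> WebVisits
Condition 1 (no descendant of AdSpend in the set): holds — descendants of AdSpend are {WebVisits}; none are in {Conversion}.
Condition 2 (every backdoor path blocked by {Conversion}):
  P1: open — no interior node is in the conditioning set.
{Conversion} does not satisfy the backdoor criterion.

No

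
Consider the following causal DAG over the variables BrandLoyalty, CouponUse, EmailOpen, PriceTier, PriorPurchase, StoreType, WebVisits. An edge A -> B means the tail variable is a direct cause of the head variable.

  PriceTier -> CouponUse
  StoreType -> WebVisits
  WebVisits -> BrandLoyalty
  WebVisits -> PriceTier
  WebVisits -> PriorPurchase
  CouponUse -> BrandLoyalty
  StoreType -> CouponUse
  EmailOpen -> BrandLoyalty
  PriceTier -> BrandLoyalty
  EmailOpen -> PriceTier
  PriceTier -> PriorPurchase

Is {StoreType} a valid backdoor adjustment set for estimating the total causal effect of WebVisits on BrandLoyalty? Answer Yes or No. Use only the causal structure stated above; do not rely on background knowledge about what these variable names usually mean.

Backdoor paths from WebVisits to BrandLoyalty (paths whose first edge points into WebVisits):
  P1: WebVisits <- StoreType -> CouponUse <- PriceTier <- EmailOpen -> BrandLoyalty
  P2: WebVisits <- StoreType -> CouponUse <- PriceTier -> BrandLoyalty
  P3: WebVisits <- StoreType -> CouponUse -> BrandLoyalty
Condition 1 (no descendant of WebVisits in the set): holds — descendants of WebVisits are {BrandLoyalty, CouponUse, PriceTier, PriorPurchase}; none are in {StoreType}.
Condition 2 (every backdoor path blocked by {StoreType}):
  P1: blocked at fork node StoreType ∈ conditioning set.
  P2: blocked at fork node StoreType ∈ conditioning set.
  P3: blocked at fork node StoreType ∈ conditioning set.
{StoreType} satisfies the backdoor criterion.

Yes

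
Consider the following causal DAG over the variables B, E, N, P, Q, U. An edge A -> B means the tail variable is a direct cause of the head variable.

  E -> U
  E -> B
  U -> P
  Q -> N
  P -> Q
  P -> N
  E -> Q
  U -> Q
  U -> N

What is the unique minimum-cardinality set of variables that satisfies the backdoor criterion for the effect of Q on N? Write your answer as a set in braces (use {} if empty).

Variables eligible for adjustment (non-descendants of Q, excluding Q and N): {B, E, P, U}.
Backdoor paths from Q to N:
  P1: Q <- E -> U -> P -> N
  P2: Q <- E -> U -> N
  P3: Q <- U -> P -> N
  P4: Q <- U -> N
  P5: Q <- P <- U -> N
  P6: Q <- P -> N
The empty set is not sufficient: P1 (Q <- E -> U -> P -> N) has no collider blocking it and no conditioned non-collider, so it is open.
Try {P, U}:
  P1: blocked at chain node U ∈ conditioning set.
  P2: blocked at chain node U ∈ conditioning set.
  P3: blocked at fork node U ∈ conditioning set.
  P4: blocked at fork node U ∈ conditioning set.
  P5: blocked at chain node P ∈ conditioning set.
  P6: blocked at fork node P ∈ conditioning set.
{P, U} contains no descendant of Q and blocks every backdoor path.
Every element of {P, U} is needed (dropping P leaves P6 open; dropping U leaves P2 open), so no proper subset is valid.
Among all size-2 subsets of the eligible variables, only {P, U} blocks every backdoor path, so it is the unique smallest valid adjustment set.

{P, U}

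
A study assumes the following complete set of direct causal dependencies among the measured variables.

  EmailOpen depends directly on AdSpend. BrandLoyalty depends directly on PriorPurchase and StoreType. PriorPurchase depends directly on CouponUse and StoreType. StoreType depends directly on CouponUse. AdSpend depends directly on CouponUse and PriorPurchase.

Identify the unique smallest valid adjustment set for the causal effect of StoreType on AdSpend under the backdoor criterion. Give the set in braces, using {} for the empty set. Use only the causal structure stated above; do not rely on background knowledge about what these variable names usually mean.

Variables eligible for adjustment (non-descendants of StoreType, excluding StoreType and AdSpend): {CouponUse}.
Backdoor paths from StoreType to AdSpend:
  P1: StoreType <- CouponUse -> PriorPurchase -> AdSpend
  P2: StoreType <- CouponUse -> AdSpend
The empty set is not sufficient: P1 (StoreType <- CouponUse -> PriorPurchase -> AdSpend) has no collider blocking it and no conditioned non-collider, so it is open.
Try {CouponUse}:
  P1: blocked at fork node CouponUse ∈ conditioning set.
  P2: blocked at fork node CouponUse ∈ conditioning set.
{CouponUse} contains no descendant of StoreType and blocks every backdoor path.
{CouponUse} is the unique smallest valid adjustment set.

{CouponUse}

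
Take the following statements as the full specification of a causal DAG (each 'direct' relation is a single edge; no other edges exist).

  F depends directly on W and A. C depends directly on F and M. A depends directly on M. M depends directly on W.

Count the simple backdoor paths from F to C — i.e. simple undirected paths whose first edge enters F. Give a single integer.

A backdoor path from F to C is any simple undirected path whose first edge points into F (i.e. leaves F via a parent).
Parents of F: {A, W}.
Enumerating:
  P1: F <- W -> M -> C
  P2: F <- A <- M -> C
That exhausts the simple backdoor paths. Count: 2.

2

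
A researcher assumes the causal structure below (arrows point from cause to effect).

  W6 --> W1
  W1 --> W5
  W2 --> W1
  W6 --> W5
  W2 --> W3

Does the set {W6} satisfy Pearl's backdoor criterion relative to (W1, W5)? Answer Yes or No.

Backdoor paths from W1 to W5 (paths whose first edge points into W1):
  P1: W1 <- W6 -> W5
Condition 1 (no descendant of W1 in the set): holds — descendants of W1 are {W5}; none are in {W6}.
Condition 2 (every backdoor path blocked by {W6}):
  P1: blocked at fork node W6 ∈ conditioning set.
{W6} satisfies the backdoor criterion.

Yes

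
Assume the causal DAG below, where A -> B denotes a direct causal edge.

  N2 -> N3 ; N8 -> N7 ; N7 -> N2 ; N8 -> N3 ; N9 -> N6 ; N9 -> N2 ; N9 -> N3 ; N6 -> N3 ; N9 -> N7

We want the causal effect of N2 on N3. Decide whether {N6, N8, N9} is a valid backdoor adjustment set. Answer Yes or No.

Backdoor paths from N2 to N3 (paths whose first edge points into N2):
  P1: N2 <- N9 -> N7 <- N8 -> N3
  P2: N2 <- N9 -> N6 -> N3
  P3: N2 <- N9 -> N3
  P4: N2 <- N7 <- N9 -> N6 -> N3
  P5: N2 <- N7 <- N9 -> N3
  P6: N2 <- N7 <- N8 -> N3
Condition 1 (no descendant of N2 in the set): holds — descendants of N2 are {N3}; none are in {N6, N8, N9}.
Condition 2 (every backdoor path blocked by {N6, N8, N9}):
  P1: blocked at fork node N9 ∈ conditioning set.
  P2: blocked at fork node N9 ∈ conditioning set.
  P3: blocked at fork node N9 ∈ conditioning set.
  P4: blocked at fork node N9 ∈ conditioning set.
  P5: blocked at fork node N9 ∈ conditioning set.
  P6: blocked at fork node N8 ∈ conditioning set.
{N6, N8, N9} satisfies the backdoor criterion.

Yes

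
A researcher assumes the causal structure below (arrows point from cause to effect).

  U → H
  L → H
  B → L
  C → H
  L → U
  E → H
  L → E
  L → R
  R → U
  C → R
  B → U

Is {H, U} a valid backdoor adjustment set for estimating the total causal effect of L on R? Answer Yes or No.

No

Backdoor paths from L to R (paths whose first edge points into L):
  P1: L <- B -> U <- R
  P2: L <- B -> U -> H <- C -> R
Condition 1 (no descendant of L in the set): FAILS — H and U are descendants of L.
Condition 2 (every backdoor path blocked by {H, U}):
  P1: open — collider(s) U are conditioned on (or have a conditioned descendant) and no non-collider on the path is in the set.
  P2: blocked at chain node U ∈ conditioning set.
{H, U} does not satisfy the backdoor criterion.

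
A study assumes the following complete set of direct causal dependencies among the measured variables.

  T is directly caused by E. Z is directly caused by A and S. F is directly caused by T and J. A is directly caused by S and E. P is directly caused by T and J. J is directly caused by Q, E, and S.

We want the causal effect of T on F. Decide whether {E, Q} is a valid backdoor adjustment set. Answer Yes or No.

Backdoor paths from T to F (paths whose first edge points into T):
  P1: T <- E -> J -> F
  P2: T <- E -> A <- S -> J -> F
  P3: T <- E -> A -> Z <- S -> J -> F
Condition 1 (no descendant of T in the set): holds — descendants of T are {F, P}; none are in {E, Q}.
Condition 2 (every backdoor path blocked by {E, Q}):
  P1: blocked at fork node E ∈ conditioning set.
  P2: blocked at fork node E ∈ conditioning set.
  P3: blocked at fork node E ∈ conditioning set.
{E, Q} satisfies the backdoor criterion.

Yes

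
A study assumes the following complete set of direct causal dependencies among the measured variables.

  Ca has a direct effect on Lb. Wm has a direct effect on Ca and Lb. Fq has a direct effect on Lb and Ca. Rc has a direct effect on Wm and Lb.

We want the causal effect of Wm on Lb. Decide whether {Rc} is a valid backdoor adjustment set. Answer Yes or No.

Backdoor paths from Wm to Lb (paths whose first edge points into Wm):
  P1: Wm <- Rc -> Lb
Condition 1 (no descendant of Wm in the set): holds — descendants of Wm are {Ca, Lb}; none are in {Rc}.
Condition 2 (every backdoor path blocked by {Rc}):
  P1: blocked at fork node Rc ∈ conditioning set.
{Rc} satisfies the backdoor criterion.

Yes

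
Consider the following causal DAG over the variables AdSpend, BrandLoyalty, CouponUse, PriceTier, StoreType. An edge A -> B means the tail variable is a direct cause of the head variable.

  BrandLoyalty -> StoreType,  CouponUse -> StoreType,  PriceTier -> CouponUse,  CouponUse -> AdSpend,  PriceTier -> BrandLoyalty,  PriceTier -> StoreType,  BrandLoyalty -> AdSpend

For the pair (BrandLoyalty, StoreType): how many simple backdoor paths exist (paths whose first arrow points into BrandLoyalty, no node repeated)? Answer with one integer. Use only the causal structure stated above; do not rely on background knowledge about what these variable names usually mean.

2

A backdoor path from BrandLoyalty to StoreType is any simple undirected path whose first edge points into BrandLoyalty (i.e. leaves BrandLoyalty via a parent).
Parents of BrandLoyalty: {PriceTier}.
Enumerating:
  P1: BrandLoyalty <- PriceTier -> CouponUse -> StoreType
  P2: BrandLoyalty <- PriceTier -> StoreType
That exhausts the simple backdoor paths. Count: 2.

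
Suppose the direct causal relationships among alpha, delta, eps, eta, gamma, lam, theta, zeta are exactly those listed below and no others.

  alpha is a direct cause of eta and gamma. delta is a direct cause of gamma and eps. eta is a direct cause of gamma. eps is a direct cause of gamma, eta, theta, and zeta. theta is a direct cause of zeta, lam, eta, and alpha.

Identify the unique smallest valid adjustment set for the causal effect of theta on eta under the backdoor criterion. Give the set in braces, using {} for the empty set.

Variables eligible for adjustment (non-descendants of theta, excluding theta and eta): {delta, eps}.
Backdoor paths from theta to eta:
  P1: theta <- eps <- delta -> gamma <- alpha -> eta
  P2: theta <- eps <- delta -> gamma <- eta
  P3: theta <- eps -> eta
  P4: theta <- eps -> gamma <- alpha -> eta
  P5: theta <- eps -> gamma <- eta
The empty set is not sufficient: P3 (theta <- eps -> eta) has no collider blocking it and no conditioned non-collider, so it is open.
Try {eps}:
  P1: blocked at chain node eps ∈ conditioning set.
  P2: blocked at chain node eps ∈ conditioning set.
  P3: blocked at fork node eps ∈ conditioning set.
  P4: blocked at fork node eps ∈ conditioning set.
  P5: blocked at fork node eps ∈ conditioning set.
{eps} contains no descendant of theta and blocks every backdoor path.
No other singleton works — e.g. {delta} leaves P3 open — so {eps} is the unique smallest valid adjustment set.

{eps}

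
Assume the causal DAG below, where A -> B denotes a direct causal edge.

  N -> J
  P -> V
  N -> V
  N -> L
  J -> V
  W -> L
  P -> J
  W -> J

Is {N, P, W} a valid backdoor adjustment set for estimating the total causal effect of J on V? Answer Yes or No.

Yes

Backdoor paths from J to V (paths whose first edge points into J):
  P1: J <- N -> V
  P2: J <- W -> L <- N -> V
  P3: J <- P -> V
Condition 1 (no descendant of J in the set): holds — descendants of J are {V}; none are in {N, P, W}.
Condition 2 (every backdoor path blocked by {N, P, W}):
  P1: blocked at fork node N ∈ conditioning set.
  P2: blocked at fork node W ∈ conditioning set.
  P3: blocked at fork node P ∈ conditioning set.
{N, P, W} satisfies the backdoor criterion.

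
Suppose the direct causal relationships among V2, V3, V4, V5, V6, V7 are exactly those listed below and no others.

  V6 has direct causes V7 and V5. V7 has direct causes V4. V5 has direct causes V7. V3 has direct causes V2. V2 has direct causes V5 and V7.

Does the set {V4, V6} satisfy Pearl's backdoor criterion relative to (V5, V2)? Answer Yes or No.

Backdoor paths from V5 to V2 (paths whose first edge points into V5):
  P1: V5 <- V7 -> V2
Condition 1 (no descendant of V5 in the set): FAILS — V6 is a descendant of V5.
Condition 2 (every backdoor path blocked by {V4, V6}):
  P1: open — no interior node is in the conditioning set.
{V4, V6} does not satisfy the backdoor criterion.

No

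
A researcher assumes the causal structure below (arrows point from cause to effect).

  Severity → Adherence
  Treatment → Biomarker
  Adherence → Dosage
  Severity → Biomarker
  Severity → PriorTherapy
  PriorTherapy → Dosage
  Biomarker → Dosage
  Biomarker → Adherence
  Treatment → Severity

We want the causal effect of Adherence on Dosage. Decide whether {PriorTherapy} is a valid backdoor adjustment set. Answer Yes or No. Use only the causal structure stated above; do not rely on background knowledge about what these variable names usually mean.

Backdoor paths from Adherence to Dosage (paths whose first edge points into Adherence):
  P1: Adherence <- Severity <- Treatment -> Biomarker -> Dosage
  P2: Adherence <- Severity -> PriorTherapy -> Dosage
  P3: Adherence <- Severity -> Biomarker -> Dosage
  P4: Adherence <- Biomarker <- Treatment -> Severity -> PriorTherapy -> Dosage
  P5: Adherence <- Biomarker <- Severity -> PriorTherapy -> Dosage
  P6: Adherence <- Biomarker -> Dosage
Condition 1 (no descendant of Adherence in the set): holds — descendants of Adherence are {Dosage}; none are in {PriorTherapy}.
Condition 2 (every backdoor path blocked by {PriorTherapy}):
  P1: open — no interior node is in the conditioning set.
  P2: blocked at chain node PriorTherapy ∈ conditioning set.
  P3: open — no interior node is in the conditioning set.
  P4: blocked at chain node PriorTherapy ∈ conditioning set.
  P5: blocked at chain node PriorTherapy ∈ conditioning set.
  P6: open — no interior node is in the conditioning set.
{PriorTherapy} does not satisfy the backdoor criterion.

No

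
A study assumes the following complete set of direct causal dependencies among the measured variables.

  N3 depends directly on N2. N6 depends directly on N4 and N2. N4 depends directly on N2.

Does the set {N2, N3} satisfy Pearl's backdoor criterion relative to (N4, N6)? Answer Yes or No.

Yes

Backdoor paths from N4 to N6 (paths whose first edge points into N4):
  P1: N4 <- N2 -> N6
Condition 1 (no descendant of N4 in the set): holds — descendants of N4 are {N6}; none are in {N2, N3}.
Condition 2 (every backdoor path blocked by {N2, N3}):
  P1: blocked at fork node N2 ∈ conditioning set.
{N2, N3} satisfies the backdoor criterion.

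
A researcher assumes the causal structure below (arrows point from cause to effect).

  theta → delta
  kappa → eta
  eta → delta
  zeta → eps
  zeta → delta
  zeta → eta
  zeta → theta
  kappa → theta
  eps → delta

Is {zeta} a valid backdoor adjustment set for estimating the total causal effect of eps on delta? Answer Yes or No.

Backdoor paths from eps to delta (paths whose first edge points into eps):
  P1: eps <- zeta -> eta <- kappa -> theta -> delta
  P2: eps <- zeta -> eta -> delta
  P3: eps <- zeta -> theta <- kappa -> eta -> delta
  P4: eps <- zeta -> theta -> delta
  P5: eps <- zeta -> delta
Condition 1 (no descendant of eps in the set): holds — descendants of eps are {delta}; none are in {zeta}.
Condition 2 (every backdoor path blocked by {zeta}):
  P1: blocked at fork node zeta ∈ conditioning set.
  P2: blocked at fork node zeta ∈ conditioning set.
  P3: blocked at fork node zeta ∈ conditioning set.
  P4: blocked at fork node zeta ∈ conditioning set.
  P5: blocked at fork node zeta ∈ conditioning set.
{zeta} satisfies the backdoor criterion.

Yes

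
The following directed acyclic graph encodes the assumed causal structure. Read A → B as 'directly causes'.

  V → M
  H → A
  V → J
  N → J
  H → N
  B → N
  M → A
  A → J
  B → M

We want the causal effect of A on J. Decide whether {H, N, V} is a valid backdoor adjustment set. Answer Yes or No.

Backdoor paths from A to J (paths whose first edge points into A):
  P1: A <- H -> N <- B -> M <- V -> J
  P2: A <- H -> N -> J
  P3: A <- M <- B -> N -> J
  P4: A <- M <- V -> J
Condition 1 (no descendant of A in the set): holds — descendants of A are {J}; none are in {H, N, V}.
Condition 2 (every backdoor path blocked by {H, N, V}):
  P1: blocked at fork node H ∈ conditioning set.
  P2: blocked at fork node H ∈ conditioning set.
  P3: blocked at chain node N ∈ conditioning set.
  P4: blocked at fork node V ∈ conditioning set.
{H, N, V} satisfies the backdoor criterion.

Yes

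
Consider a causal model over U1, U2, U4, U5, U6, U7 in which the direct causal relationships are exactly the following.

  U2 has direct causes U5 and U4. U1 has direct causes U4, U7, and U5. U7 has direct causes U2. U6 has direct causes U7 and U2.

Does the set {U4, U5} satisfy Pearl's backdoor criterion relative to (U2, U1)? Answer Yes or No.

Yes

Backdoor paths from U2 to U1 (paths whose first edge points into U2):
  P1: U2 <- U5 -> U1
  P2: U2 <- U4 -> U1
Condition 1 (no descendant of U2 in the set): holds — descendants of U2 are {U1, U6, U7}; none are in {U4, U5}.
Condition 2 (every backdoor path blocked by {U4, U5}):
  P1: blocked at fork node U5 ∈ conditioning set.
  P2: blocked at fork node U4 ∈ conditioning set.
{U4, U5} satisfies the backdoor criterion.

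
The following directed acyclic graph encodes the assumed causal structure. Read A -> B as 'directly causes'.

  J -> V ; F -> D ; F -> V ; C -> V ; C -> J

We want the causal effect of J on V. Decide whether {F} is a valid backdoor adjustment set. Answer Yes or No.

Backdoor paths from J to V (paths whose first edge points into J):
  P1: J <- C -> V
Condition 1 (no descendant of J in the set): holds — descendants of J are {V}; none are in {F}.
Condition 2 (every backdoor path blocked by {F}):
  P1: open — no interior node is in the conditioning set.
{F} does not satisfy the backdoor criterion.

No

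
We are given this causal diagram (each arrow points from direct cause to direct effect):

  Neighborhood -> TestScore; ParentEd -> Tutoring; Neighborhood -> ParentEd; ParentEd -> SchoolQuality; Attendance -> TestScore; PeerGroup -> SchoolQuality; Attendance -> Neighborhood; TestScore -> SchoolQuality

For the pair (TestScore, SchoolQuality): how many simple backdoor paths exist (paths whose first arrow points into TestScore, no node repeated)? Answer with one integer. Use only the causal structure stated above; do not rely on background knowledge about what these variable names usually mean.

A backdoor path from TestScore to SchoolQuality is any simple undirected path whose first edge points into TestScore (i.e. leaves TestScore via a parent).
Parents of TestScore: {Attendance, Neighborhood}.
Enumerating:
  P1: TestScore <- Attendance -> Neighborhood -> ParentEd -> SchoolQuality
  P2: TestScore <- Neighborhood -> ParentEd -> SchoolQuality
That exhausts the simple backdoor paths. Count: 2.

2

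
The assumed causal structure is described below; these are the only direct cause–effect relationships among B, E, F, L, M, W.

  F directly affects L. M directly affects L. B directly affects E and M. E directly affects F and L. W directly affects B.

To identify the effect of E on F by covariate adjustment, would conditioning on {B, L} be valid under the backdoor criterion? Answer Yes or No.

Backdoor paths from E to F (paths whose first edge points into E):
  P1: E <- B -> M -> L <- F
Condition 1 (no descendant of E in the set): FAILS — L is a descendant of E.
Condition 2 (every backdoor path blocked by {B, L}):
  P1: blocked at fork node B ∈ conditioning set.
{B, L} does not satisfy the backdoor criterion.

No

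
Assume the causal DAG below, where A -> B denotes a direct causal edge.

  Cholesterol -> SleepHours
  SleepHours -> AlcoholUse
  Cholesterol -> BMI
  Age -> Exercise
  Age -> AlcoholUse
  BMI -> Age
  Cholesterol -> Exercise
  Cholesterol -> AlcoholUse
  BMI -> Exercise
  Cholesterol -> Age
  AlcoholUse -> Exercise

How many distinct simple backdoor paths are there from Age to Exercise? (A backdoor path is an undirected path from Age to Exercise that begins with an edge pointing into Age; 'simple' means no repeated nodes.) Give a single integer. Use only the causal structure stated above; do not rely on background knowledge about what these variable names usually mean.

8

A backdoor path from Age to Exercise is any simple undirected path whose first edge points into Age (i.e. leaves Age via a parent).
Parents of Age: {BMI, Cholesterol}.
Enumerating:
  P1: Age <- Cholesterol -> SleepHours -> AlcoholUse -> Exercise
  P2: Age <- Cholesterol -> BMI -> Exercise
  P3: Age <- Cholesterol -> AlcoholUse -> Exercise
  P4: Age <- Cholesterol -> Exercise
  P5: Age <- BMI <- Cholesterol -> SleepHours -> AlcoholUse -> Exercise
  P6: Age <- BMI <- Cholesterol -> AlcoholUse -> Exercise
  P7: Age <- BMI <- Cholesterol -> Exercise
  P8: Age <- BMI -> Exercise
That exhausts the simple backdoor paths. Count: 8.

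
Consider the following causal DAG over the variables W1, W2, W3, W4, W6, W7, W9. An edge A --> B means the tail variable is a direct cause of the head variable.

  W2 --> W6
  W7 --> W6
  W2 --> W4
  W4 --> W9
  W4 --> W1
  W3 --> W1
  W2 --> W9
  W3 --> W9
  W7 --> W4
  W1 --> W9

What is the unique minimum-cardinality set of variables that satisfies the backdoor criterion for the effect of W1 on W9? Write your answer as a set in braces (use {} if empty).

Variables eligible for adjustment (non-descendants of W1, excluding W1 and W9): {W2, W3, W4, W6, W7}.
Backdoor paths from W1 to W9:
  P1: W1 <- W3 -> W9
  P2: W1 <- W4 <- W2 -> W9
  P3: W1 <- W4 <- W7 -> W6 <- W2 -> W9
  P4: W1 <- W4 -> W9
The empty set is not sufficient: P1 (W1 <- W3 -> W9) has no collider blocking it and no conditioned non-collider, so it is open.
Try {W3, W4}:
  P1: blocked at fork node W3 ∈ conditioning set.
  P2: blocked at chain node W4 ∈ conditioning set.
  P3: blocked at chain node W4 ∈ conditioning set.
  P4: blocked at fork node W4 ∈ conditioning set.
{W3, W4} contains no descendant of W1 and blocks every backdoor path.
Every element of {W3, W4} is needed (dropping W3 leaves P1 open; dropping W4 leaves P2 open), so no proper subset is valid.
Among all size-2 subsets of the eligible variables, only {W3, W4} blocks every backdoor path, so it is the unique smallest valid adjustment set.

{W3, W4}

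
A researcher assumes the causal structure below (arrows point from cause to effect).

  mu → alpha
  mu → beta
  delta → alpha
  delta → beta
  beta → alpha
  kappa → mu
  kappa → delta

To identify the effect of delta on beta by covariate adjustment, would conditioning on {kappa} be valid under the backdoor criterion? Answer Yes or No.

Yes

Backdoor paths from delta to beta (paths whose first edge points into delta):
  P1: delta <- kappa -> mu -> beta
  P2: delta <- kappa -> mu -> alpha <- beta
Condition 1 (no descendant of delta in the set): holds — descendants of delta are {alpha, beta}; none are in {kappa}.
Condition 2 (every backdoor path blocked by {kappa}):
  P1: blocked at fork node kappa ∈ conditioning set.
  P2: blocked at fork node kappa ∈ conditioning set.
{kappa} satisfies the backdoor criterion.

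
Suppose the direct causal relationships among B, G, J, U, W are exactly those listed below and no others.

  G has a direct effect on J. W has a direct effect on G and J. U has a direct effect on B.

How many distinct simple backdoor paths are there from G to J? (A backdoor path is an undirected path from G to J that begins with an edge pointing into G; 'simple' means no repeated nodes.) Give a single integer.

1

A backdoor path from G to J is any simple undirected path whose first edge points into G (i.e. leaves G via a parent).
Parents of G: {W}.
Enumerating:
  P1: G <- W -> J
That exhausts the simple backdoor paths. Count: 1.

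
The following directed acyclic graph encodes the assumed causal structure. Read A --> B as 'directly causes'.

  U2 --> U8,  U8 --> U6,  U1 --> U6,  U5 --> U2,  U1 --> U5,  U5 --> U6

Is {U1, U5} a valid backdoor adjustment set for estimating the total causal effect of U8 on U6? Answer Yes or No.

Backdoor paths from U8 to U6 (paths whose first edge points into U8):
  P1: U8 <- U2 <- U5 <- U1 -> U6
  P2: U8 <- U2 <- U5 -> U6
Condition 1 (no descendant of U8 in the set): holds — descendants of U8 are {U6}; none are in {U1, U5}.
Condition 2 (every backdoor path blocked by {U1, U5}):
  P1: blocked at chain node U5 ∈ conditioning set.
  P2: blocked at fork node U5 ∈ conditioning set.
{U1, U5} satisfies the backdoor criterion.

Yes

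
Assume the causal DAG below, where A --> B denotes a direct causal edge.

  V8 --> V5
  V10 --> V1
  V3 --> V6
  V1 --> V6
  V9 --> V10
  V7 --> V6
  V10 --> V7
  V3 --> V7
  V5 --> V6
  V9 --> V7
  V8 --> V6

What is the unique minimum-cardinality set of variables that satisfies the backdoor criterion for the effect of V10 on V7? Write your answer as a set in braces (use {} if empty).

Variables eligible for adjustment (non-descendants of V10, excluding V10 and V7): {V3, V5, V8, V9}.
Backdoor paths from V10 to V7:
  P1: V10 <- V9 -> V7
The empty set is not sufficient: P1 (V10 <- V9 -> V7) has no collider blocking it and no conditioned non-collider, so it is open.
Try {V9}:
  P1: blocked at fork node V9 ∈ conditioning set.
{V9} contains no descendant of V10 and blocks every backdoor path.
No other singleton works — e.g. {V8} leaves P1 open — so {V9} is the unique smallest valid adjustment set.

{V9}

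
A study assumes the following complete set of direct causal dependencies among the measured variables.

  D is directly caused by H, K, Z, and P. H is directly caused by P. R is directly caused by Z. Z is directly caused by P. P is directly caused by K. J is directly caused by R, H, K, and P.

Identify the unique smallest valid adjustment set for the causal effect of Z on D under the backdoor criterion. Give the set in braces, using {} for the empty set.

Variables eligible for adjustment (non-descendants of Z, excluding Z and D): {H, K, P}.
Backdoor paths from Z to D:
  P1: Z <- P <- K -> D
  P2: Z <- P <- K -> J <- H -> D
  P3: Z <- P -> H -> D
  P4: Z <- P -> H -> J <- K -> D
  P5: Z <- P -> D
  P6: Z <- P -> J <- K -> D
  P7: Z <- P -> J <- H -> D
The empty set is not sufficient: P1 (Z <- P <- K -> D) has no collider blocking it and no conditioned non-collider, so it is open.
Try {P}:
  P1: blocked at chain node P ∈ conditioning set.
  P2: blocked at chain node P ∈ conditioning set.
  P3: blocked at fork node P ∈ conditioning set.
  P4: blocked at fork node P ∈ conditioning set.
  P5: blocked at fork node P ∈ conditioning set.
  P6: blocked at fork node P ∈ conditioning set.
  P7: blocked at fork node P ∈ conditioning set.
{P} contains no descendant of Z and blocks every backdoor path.
No other singleton works — e.g. {K} leaves P3 open — so {P} is the unique smallest valid adjustment set.

{P}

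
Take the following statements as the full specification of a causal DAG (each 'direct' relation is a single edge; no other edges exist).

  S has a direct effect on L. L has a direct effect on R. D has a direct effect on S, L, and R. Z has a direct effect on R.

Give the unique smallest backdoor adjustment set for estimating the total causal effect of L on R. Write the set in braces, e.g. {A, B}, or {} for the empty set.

Variables eligible for adjustment (non-descendants of L, excluding L and R): {D, S, Z}.
Backdoor paths from L to R:
  P1: L <- D -> R
  P2: L <- S <- D -> R
The empty set is not sufficient: P1 (L <- D -> R) has no collider blocking it and no conditioned non-collider, so it is open.
Try {D}:
  P1: blocked at fork node D ∈ conditioning set.
  P2: blocked at fork node D ∈ conditioning set.
{D} contains no descendant of L and blocks every backdoor path.
No other singleton works — e.g. {S} leaves P1 open — so {D} is the unique smallest valid adjustment set.

{D}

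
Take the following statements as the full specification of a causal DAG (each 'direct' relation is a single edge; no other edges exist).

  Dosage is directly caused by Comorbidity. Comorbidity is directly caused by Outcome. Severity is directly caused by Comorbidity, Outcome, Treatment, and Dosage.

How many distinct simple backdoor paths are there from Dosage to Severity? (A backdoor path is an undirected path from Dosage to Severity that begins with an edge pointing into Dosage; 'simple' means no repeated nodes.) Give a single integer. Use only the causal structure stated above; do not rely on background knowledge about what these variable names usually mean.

A backdoor path from Dosage to Severity is any simple undirected path whose first edge points into Dosage (i.e. leaves Dosage via a parent).
Parents of Dosage: {Comorbidity}.
Enumerating:
  P1: Dosage <- Comorbidity <- Outcome -> Severity
  P2: Dosage <- Comorbidity -> Severity
That exhausts the simple backdoor paths. Count: 2.

2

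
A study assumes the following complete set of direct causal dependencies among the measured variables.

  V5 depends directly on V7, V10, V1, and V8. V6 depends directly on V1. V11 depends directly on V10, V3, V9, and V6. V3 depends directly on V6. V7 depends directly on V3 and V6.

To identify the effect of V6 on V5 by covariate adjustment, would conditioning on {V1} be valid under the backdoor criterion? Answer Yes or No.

Backdoor paths from V6 to V5 (paths whose first edge points into V6):
  P1: V6 <- V1 -> V5
Condition 1 (no descendant of V6 in the set): holds — descendants of V6 are {V11, V3, V5, V7}; none are in {V1}.
Condition 2 (every backdoor path blocked by {V1}):
  P1: blocked at fork node V1 ∈ conditioning set.
{V1} satisfies the backdoor criterion.

Yes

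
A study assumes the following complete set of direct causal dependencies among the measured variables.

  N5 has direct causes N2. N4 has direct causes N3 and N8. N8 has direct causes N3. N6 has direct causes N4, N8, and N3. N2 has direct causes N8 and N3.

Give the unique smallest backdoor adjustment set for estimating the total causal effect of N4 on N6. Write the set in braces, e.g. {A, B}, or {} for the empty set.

Variables eligible for adjustment (non-descendants of N4, excluding N4 and N6): {N2, N3, N5, N8}.
Backdoor paths from N4 to N6:
  P1: N4 <- N3 -> N8 -> N6
  P2: N4 <- N3 -> N2 <- N8 -> N6
  P3: N4 <- N3 -> N6
  P4: N4 <- N8 <- N3 -> N6
  P5: N4 <- N8 -> N2 <- N3 -> N6
  P6: N4 <- N8 -> N6
The empty set is not sufficient: P1 (N4 <- N3 -> N8 -> N6) has no collider blocking it and no conditioned non-collider, so it is open.
Try {N3, N8}:
  P1: blocked at fork node N3 ∈ conditioning set.
  P2: blocked at fork node N3 ∈ conditioning set.
  P3: blocked at fork node N3 ∈ conditioning set.
  P4: blocked at chain node N8 ∈ conditioning set.
  P5: blocked at fork node N8 ∈ conditioning set.
  P6: blocked at fork node N8 ∈ conditioning set.
{N3, N8} contains no descendant of N4 and blocks every backdoor path.
Every element of {N3, N8} is needed (dropping N3 leaves P3 open; dropping N8 leaves P6 open), so no proper subset is valid.
Among all size-2 subsets of the eligible variables, only {N3, N8} blocks every backdoor path, so it is the unique smallest valid adjustment set.

{N3, N8}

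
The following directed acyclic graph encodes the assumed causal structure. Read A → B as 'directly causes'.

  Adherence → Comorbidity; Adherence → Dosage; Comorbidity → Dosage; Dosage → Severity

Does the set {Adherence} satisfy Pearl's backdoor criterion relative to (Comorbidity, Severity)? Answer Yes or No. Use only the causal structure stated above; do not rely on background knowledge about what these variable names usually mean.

Yes

Backdoor paths from Comorbidity to Severity (paths whose first edge points into Comorbidity):
  P1: Comorbidity <- Adherence -> Dosage -> Severity
Condition 1 (no descendant of Comorbidity in the set): holds — descendants of Comorbidity are {Dosage, Severity}; none are in {Adherence}.
Condition 2 (every backdoor path blocked by {Adherence}):
  P1: blocked at fork node Adherence ∈ conditioning set.
{Adherence} satisfies the backdoor criterion.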